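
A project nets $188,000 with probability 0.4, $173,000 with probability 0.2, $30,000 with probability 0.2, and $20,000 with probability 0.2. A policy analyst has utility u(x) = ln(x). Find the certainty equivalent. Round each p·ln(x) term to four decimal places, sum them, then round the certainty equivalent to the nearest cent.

E[u] = 0.4·ln(188000) + 0.2·ln(173000) + 0.2·ln(30000) + 0.2·ln(20000) = 4.8577 + 2.4122 + 2.0618 + 1.9807 = 11.3124
CE = e^11.3124 ≈ 81830.07

$81,830.07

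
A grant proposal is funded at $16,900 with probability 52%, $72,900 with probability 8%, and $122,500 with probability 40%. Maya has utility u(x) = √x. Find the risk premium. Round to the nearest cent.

E[u] = 0.52·√16900 + 0.08·√72900 + 0.4·√122500 = 0.52·130 + 0.08·270 + 0.4·350 = 229.2
CE = (229.2)² = 52532.64
Risk premium = EV − CE = 63620 − 52532.64 = 11087.36

$11,087.36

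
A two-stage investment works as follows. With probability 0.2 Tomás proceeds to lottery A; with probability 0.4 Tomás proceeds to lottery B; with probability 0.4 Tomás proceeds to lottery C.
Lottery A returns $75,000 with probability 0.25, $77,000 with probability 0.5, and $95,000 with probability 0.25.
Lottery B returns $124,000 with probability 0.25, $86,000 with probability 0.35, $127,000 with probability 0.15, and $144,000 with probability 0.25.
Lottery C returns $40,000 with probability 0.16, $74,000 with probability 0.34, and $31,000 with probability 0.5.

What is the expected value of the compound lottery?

EV(A) = 0.25 × 75000 + 0.5 × 77000 + 0.25 × 95000 = 18750 + 38500 + 23750 = 81000
EV(B) = 0.25 × 124000 + 0.35 × 86000 + 0.15 × 127000 + 0.25 × 144000 = 31000 + 30100 + 19050 + 36000 = 116150
EV(C) = 0.16 × 40000 + 0.34 × 74000 + 0.5 × 31000 = 6400 + 25160 + 15500 = 47060
Overall = 0.2 × 81000 + 0.4 × 116150 + 0.4 × 47060 = 16200 + 46460 + 18824 = 81484

$81,484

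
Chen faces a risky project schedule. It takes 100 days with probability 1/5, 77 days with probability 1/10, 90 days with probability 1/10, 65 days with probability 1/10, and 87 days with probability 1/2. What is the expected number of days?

EV = 1/5 × 100 + 1/10 × 77 + 1/10 × 90 + 1/10 × 65 + 1/2 × 87 = 20 + 7.7 + 9 + 6.5 + 43.5 = 86.7

86.7 days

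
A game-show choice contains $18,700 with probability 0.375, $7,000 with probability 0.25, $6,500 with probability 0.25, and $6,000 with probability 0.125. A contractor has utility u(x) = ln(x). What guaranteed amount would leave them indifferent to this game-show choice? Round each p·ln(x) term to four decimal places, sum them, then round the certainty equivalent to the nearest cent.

E[u] = 0.375·ln(18700) + 0.25·ln(7000) + 0.25·ln(6500) + 0.125·ln(6000) = 3.6886 + 2.2134 + 2.1949 + 1.0874 = 9.1843
CE = e^9.1843 ≈ 9742.96

$9,742.96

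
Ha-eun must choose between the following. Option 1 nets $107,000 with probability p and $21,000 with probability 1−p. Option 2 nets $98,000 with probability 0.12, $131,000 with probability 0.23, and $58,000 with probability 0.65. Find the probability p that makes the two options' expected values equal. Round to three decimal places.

EV(Option 2) = 0.12 × 98000 + 0.23 × 131000 + 0.65 × 58000 = 11760 + 30130 + 37700 = 79590
p·107000 + (1−p)·21000 = 79590
86000p + 21000 = 79590
p = (79590 − 21000) / 86000

p = 0.681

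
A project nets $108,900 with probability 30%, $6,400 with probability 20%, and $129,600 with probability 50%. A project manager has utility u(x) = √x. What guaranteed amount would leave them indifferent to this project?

E[u] = 0.3·√108900 + 0.2·√6400 + 0.5·√129600 = 0.3·330 + 0.2·80 + 0.5·360 = 295
CE = (295)² = 87025

$87,025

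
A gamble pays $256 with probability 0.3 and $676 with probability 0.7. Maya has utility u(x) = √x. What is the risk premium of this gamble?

$21

E[u] = 0.3·√256 + 0.7·√676 = 0.3·16 + 0.7·26 = 23
CE = (23)² = 529
Risk premium = EV − CE = 550 − 529 = 21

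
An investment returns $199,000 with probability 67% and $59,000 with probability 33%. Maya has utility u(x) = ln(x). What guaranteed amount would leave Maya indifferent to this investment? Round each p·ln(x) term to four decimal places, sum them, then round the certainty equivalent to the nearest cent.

E[u] = 0.67·ln(199000) + 0.33·ln(59000) = 8.1747 + 3.6251 = 11.7998
CE = e^11.7998 ≈ 133225.71

$133,225.71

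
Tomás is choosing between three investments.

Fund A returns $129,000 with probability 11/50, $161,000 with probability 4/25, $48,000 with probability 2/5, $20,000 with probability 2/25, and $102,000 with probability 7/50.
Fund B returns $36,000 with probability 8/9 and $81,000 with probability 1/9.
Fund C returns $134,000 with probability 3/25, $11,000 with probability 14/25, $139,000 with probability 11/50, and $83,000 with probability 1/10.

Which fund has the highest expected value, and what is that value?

Fund A ($89,220)

Fund A = 11/50 × 129000 + 4/25 × 161000 + 2/5 × 48000 + 2/25 × 20000 + 7/50 × 102000 = 28380 + 25760 + 19200 + 1600 + 14280 = 89220
Fund B = 8/9 × 36000 + 1/9 × 81000 = 32000 + 9000 = 41000
Fund C = 3/25 × 134000 + 14/25 × 11000 + 11/50 × 139000 + 1/10 × 83000 = 16080 + 6160 + 30580 + 8300 = 61120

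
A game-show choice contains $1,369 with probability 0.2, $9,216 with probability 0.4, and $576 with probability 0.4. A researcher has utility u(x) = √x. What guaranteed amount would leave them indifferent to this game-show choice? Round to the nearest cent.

$3,069.16

E[u] = 0.2·√1369 + 0.4·√9216 + 0.4·√576 = 0.2·37 + 0.4·96 + 0.4·24 = 55.4
CE = (55.4)² = 3069.16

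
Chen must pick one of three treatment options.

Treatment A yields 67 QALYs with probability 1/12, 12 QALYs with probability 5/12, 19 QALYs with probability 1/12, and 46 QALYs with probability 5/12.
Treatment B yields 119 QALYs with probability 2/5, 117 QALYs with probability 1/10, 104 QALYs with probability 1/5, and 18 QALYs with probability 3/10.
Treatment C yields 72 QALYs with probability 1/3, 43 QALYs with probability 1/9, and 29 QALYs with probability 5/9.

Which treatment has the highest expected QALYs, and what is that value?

Treatment B (85.5 QALYs)

Treatment A = 1/12 × 67 + 5/12 × 12 + 1/12 × 19 + 5/12 × 46 = 5.5833 + 5 + 1.5833 + 19.1667 = 31.3333
Treatment B = 2/5 × 119 + 1/10 × 117 + 1/5 × 104 + 3/10 × 18 = 47.6 + 11.7 + 20.8 + 5.4 = 85.5
Treatment C = 1/3 × 72 + 1/9 × 43 + 5/9 × 29 = 24 + 4.7778 + 16.1111 = 44.8889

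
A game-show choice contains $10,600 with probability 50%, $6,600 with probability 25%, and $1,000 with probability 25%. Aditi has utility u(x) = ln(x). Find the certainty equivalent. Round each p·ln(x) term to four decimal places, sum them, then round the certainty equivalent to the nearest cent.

$5,218.16

E[u] = 0.5·ln(10600) + 0.25·ln(6600) + 0.25·ln(1000) = 4.6343 + 2.1987 + 1.7269 = 8.5599
CE = e^8.5599 ≈ 5218.16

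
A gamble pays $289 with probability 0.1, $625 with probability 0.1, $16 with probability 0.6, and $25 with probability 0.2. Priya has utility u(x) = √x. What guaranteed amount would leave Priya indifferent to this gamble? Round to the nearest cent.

E[u] = 0.1·√289 + 0.1·√625 + 0.6·√16 + 0.2·√25 = 0.1·17 + 0.1·25 + 0.6·4 + 0.2·5 = 7.6
CE = (7.6)² = 57.76

$57.76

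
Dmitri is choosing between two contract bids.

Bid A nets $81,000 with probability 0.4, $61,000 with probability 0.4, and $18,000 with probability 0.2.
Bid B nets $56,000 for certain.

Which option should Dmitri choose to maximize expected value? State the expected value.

Bid A = 0.4 × 81000 + 0.4 × 61000 + 0.2 × 18000 = 32400 + 24400 + 3600 = 60400
Bid B: 56000 (certain)

Bid A ($60,400)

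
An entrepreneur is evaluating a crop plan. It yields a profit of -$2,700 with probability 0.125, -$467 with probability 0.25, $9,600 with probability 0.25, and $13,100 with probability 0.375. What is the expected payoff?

EV = 0.125 × (-2700) + 0.25 × (-467) + 0.25 × 9600 + 0.375 × 13100 = -337.5 − 116.75 + 2400 + 4912.5 = 6858.25

$6,858.25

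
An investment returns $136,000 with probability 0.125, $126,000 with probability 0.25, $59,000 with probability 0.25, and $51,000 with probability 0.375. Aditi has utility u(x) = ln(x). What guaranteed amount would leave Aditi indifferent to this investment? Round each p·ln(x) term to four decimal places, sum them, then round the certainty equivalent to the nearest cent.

$74,959.26

E[u] = 0.125·ln(136000) + 0.25·ln(126000) + 0.25·ln(59000) + 0.375·ln(51000) = 1.4776 + 2.9360 + 2.7463 + 4.0648 = 11.2247
CE = e^11.2247 ≈ 74959.26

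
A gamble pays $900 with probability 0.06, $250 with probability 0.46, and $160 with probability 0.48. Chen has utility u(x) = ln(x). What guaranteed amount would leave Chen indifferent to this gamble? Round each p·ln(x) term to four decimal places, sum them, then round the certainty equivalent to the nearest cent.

E[u] = 0.06·ln(900) + 0.46·ln(250) + 0.48·ln(160) = 0.4081 + 2.5399 + 2.4361 = 5.3841
CE = e^5.3841 ≈ 217.91

$217.91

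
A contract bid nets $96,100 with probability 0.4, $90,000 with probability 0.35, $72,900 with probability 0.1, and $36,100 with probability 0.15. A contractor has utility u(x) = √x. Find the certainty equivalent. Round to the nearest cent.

$80,940.25

E[u] = 0.4·√96100 + 0.35·√90000 + 0.1·√72900 + 0.15·√36100 = 0.4·310 + 0.35·300 + 0.1·270 + 0.15·190 = 284.5
CE = (284.5)² = 80940.25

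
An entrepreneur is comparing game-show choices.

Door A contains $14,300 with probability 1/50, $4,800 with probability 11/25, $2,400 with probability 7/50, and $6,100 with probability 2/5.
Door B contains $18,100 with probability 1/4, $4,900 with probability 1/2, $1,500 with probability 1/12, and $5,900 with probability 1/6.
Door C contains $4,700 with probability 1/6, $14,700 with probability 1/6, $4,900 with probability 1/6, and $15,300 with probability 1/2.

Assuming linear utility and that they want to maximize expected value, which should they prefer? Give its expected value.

Door C ($11,700)

Door A = 1/50 × 14300 + 11/25 × 4800 + 7/50 × 2400 + 2/5 × 6100 = 286 + 2112 + 336 + 2440 = 5174
Door B = 1/4 × 18100 + 1/2 × 4900 + 1/12 × 1500 + 1/6 × 5900 = 4525 + 2450 + 125 + 983.3333 = 8083.3333
Door C = 1/6 × 4700 + 1/6 × 14700 + 1/6 × 4900 + 1/2 × 15300 = 783.3333 + 2450 + 816.6667 + 7650 = 11700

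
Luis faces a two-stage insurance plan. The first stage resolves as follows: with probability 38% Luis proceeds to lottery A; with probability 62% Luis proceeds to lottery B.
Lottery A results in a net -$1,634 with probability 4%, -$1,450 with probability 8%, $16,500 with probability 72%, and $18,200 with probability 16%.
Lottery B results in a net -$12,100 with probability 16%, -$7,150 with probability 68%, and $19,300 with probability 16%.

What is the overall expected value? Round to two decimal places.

EV(A) = 0.04 × (-1634) + 0.08 × (-1450) + 0.72 × 16500 + 0.16 × 18200 = -65.36 − 116 + 11880 + 2912 = 14610.64
EV(B) = 0.16 × (-12100) + 0.68 × (-7150) + 0.16 × 19300 = -1936 − 4862 + 3088 = -3710
Overall = 0.38 × 14610.64 + 0.62 × (-3710) = 5552.0432 − 2300.2 = 3251.8432

$3,251.84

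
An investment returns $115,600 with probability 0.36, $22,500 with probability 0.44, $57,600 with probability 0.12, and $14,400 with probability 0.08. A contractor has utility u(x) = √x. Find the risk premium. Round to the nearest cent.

E[u] = 0.36·√115600 + 0.44·√22500 + 0.12·√57600 + 0.08·√14400 = 0.36·340 + 0.44·150 + 0.12·240 + 0.08·120 = 226.8
CE = (226.8)² = 51438.24
Risk premium = EV − CE = 59580 − 51438.24 = 8141.76

$8,141.76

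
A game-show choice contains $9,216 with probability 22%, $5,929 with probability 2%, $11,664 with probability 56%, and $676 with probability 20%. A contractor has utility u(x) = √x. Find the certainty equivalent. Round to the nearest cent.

$7,803.96

E[u] = 0.22·√9216 + 0.02·√5929 + 0.56·√11664 + 0.2·√676 = 0.22·96 + 0.02·77 + 0.56·108 + 0.2·26 = 88.34
CE = (88.34)² = 7803.9556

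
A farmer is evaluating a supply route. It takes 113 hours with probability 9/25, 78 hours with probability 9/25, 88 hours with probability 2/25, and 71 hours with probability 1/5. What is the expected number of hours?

EV = 9/25 × 113 + 9/25 × 78 + 2/25 × 88 + 1/5 × 71 = 40.68 + 28.08 + 7.04 + 14.2 = 90

90 hours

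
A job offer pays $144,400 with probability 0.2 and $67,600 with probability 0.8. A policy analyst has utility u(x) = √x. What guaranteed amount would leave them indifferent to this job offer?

E[u] = 0.2·√144400 + 0.8·√67600 = 0.2·380 + 0.8·260 = 284
CE = (284)² = 80656

$80,656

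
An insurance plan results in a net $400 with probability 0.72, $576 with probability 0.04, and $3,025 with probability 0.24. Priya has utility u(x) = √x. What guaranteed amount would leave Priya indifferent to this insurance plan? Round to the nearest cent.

$815.67

E[u] = 0.72·√400 + 0.04·√576 + 0.24·√3025 = 0.72·20 + 0.04·24 + 0.24·55 = 28.56
CE = (28.56)² = 815.6736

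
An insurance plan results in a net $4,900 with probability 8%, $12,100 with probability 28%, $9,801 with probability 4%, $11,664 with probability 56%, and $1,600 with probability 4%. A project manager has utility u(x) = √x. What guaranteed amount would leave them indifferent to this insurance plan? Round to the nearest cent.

$10,493.95

E[u] = 0.08·√4900 + 0.28·√12100 + 0.04·√9801 + 0.56·√11664 + 0.04·√1600 = 0.08·70 + 0.28·110 + 0.04·99 + 0.56·108 + 0.04·40 = 102.44
CE = (102.44)² = 10493.9536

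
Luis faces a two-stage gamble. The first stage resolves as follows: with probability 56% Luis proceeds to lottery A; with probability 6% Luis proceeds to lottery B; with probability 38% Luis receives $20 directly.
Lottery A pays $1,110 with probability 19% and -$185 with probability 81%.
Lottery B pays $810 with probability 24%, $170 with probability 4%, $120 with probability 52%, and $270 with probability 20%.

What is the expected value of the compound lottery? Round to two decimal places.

$60.84

EV(A) = 0.19 × 1110 + 0.81 × (-185) = 210.9 − 149.85 = 61.05
EV(B) = 0.24 × 810 + 0.04 × 170 + 0.52 × 120 + 0.2 × 270 = 194.4 + 6.8 + 62.4 + 54 = 317.6
Branch C: 20 (certain)
Overall = 0.56 × 61.05 + 0.06 × 317.6 + 0.38 × 20 = 34.188 + 19.056 + 7.6 = 60.844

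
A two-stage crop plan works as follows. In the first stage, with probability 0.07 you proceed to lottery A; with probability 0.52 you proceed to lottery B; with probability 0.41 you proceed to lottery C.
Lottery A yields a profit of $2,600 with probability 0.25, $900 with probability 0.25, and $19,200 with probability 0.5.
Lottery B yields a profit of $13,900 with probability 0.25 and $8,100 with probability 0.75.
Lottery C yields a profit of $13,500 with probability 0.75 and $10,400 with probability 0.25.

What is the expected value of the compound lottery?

$10,916.50

EV(A) = 0.25 × 2600 + 0.25 × 900 + 0.5 × 19200 = 650 + 225 + 9600 = 10475
EV(B) = 0.25 × 13900 + 0.75 × 8100 = 3475 + 6075 = 9550
EV(C) = 0.75 × 13500 + 0.25 × 10400 = 10125 + 2600 = 12725
Overall = 0.07 × 10475 + 0.52 × 9550 + 0.41 × 12725 = 733.25 + 4966 + 5217.25 = 10916.5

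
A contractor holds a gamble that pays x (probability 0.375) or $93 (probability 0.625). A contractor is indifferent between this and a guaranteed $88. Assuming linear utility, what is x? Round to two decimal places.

0.375·x + 0.625·93 = 88
0.375·x = 88 − 58.125 = 29.875
x = 29.875 / 0.375 = 79.6667

x = $79.67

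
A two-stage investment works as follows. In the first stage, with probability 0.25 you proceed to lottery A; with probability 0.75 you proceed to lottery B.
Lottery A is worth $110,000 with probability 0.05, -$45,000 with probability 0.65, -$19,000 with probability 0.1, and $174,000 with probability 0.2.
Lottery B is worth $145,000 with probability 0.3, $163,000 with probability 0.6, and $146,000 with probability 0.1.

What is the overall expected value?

EV(A) = 0.05 × 110000 + 0.65 × (-45000) + 0.1 × (-19000) + 0.2 × 174000 = 5500 − 29250 − 1900 + 34800 = 9150
EV(B) = 0.3 × 145000 + 0.6 × 163000 + 0.1 × 146000 = 43500 + 97800 + 14600 = 155900
Overall = 0.25 × 9150 + 0.75 × 155900 = 2287.5 + 116925 = 119212.5

$119,212.50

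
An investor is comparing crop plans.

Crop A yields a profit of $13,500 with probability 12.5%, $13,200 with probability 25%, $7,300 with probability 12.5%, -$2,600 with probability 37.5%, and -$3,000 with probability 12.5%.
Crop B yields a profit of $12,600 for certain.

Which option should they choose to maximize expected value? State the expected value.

Crop B ($12,600)

Crop A = 0.125 × 13500 + 0.25 × 13200 + 0.125 × 7300 + 0.375 × (-2600) + 0.125 × (-3000) = 1687.5 + 3300 + 912.5 − 975 − 375 = 4550
Crop B: 12600 (certain)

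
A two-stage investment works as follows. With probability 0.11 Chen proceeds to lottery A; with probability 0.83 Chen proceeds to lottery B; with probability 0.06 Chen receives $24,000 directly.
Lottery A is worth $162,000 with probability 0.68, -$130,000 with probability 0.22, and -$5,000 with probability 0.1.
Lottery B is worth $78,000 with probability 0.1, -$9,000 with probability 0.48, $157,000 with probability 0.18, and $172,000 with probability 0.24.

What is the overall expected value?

EV(A) = 0.68 × 162000 + 0.22 × (-130000) + 0.1 × (-5000) = 110160 − 28600 − 500 = 81060
EV(B) = 0.1 × 78000 + 0.48 × (-9000) + 0.18 × 157000 + 0.24 × 172000 = 7800 − 4320 + 28260 + 41280 = 73020
Branch C: 24000 (certain)
Overall = 0.11 × 81060 + 0.83 × 73020 + 0.06 × 24000 = 8916.6 + 60606.6 + 1440 = 70963.2

$70,963.20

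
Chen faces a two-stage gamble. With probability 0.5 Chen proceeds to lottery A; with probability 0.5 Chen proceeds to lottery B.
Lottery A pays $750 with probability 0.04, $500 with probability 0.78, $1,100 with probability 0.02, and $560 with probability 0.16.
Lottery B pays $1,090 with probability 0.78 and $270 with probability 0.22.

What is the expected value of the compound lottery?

EV(A) = 0.04 × 750 + 0.78 × 500 + 0.02 × 1100 + 0.16 × 560 = 30 + 390 + 22 + 89.6 = 531.6
EV(B) = 0.78 × 1090 + 0.22 × 270 = 850.2 + 59.4 = 909.6
Overall = 0.5 × 531.6 + 0.5 × 909.6 = 265.8 + 454.8 = 720.6

$720.60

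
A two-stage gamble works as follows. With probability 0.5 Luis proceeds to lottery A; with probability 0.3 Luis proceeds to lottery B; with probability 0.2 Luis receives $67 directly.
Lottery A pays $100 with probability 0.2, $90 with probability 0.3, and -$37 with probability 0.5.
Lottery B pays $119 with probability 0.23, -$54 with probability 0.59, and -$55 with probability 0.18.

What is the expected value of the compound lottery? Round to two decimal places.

$23.33

EV(A) = 0.2 × 100 + 0.3 × 90 + 0.5 × (-37) = 20 + 27 − 18.5 = 28.5
EV(B) = 0.23 × 119 + 0.59 × (-54) + 0.18 × (-55) = 27.37 − 31.86 − 9.9 = -14.39
Branch C: 67 (certain)
Overall = 0.5 × 28.5 + 0.3 × (-14.39) + 0.2 × 67 = 14.25 − 4.317 + 13.4 = 23.333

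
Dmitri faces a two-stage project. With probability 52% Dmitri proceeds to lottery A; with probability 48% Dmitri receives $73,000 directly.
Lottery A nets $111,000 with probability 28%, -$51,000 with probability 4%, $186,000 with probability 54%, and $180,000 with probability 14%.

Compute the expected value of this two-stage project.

$115,473.60

EV(A) = 0.28 × 111000 + 0.04 × (-51000) + 0.54 × 186000 + 0.14 × 180000 = 31080 − 2040 + 100440 + 25200 = 154680
Branch B: 73000 (certain)
Overall = 0.52 × 154680 + 0.48 × 73000 = 80433.6 + 35040 = 115473.6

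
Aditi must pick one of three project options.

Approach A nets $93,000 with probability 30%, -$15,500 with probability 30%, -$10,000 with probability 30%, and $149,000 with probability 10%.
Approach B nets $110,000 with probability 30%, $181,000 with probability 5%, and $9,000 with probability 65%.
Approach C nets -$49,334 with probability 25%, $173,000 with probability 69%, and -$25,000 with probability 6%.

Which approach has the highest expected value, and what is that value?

Approach A = 0.3 × 93000 + 0.3 × (-15500) + 0.3 × (-10000) + 0.1 × 149000 = 27900 − 4650 − 3000 + 14900 = 35150
Approach B = 0.3 × 110000 + 0.05 × 181000 + 0.65 × 9000 = 33000 + 9050 + 5850 = 47900
Approach C = 0.25 × (-49334) + 0.69 × 173000 + 0.06 × (-25000) = -12333.5 + 119370 − 1500 = 105536.5

Approach C ($105,536.50)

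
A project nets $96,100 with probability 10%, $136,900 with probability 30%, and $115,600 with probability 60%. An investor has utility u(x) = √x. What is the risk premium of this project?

E[u] = 0.1·√96100 + 0.3·√136900 + 0.6·√115600 = 0.1·310 + 0.3·370 + 0.6·340 = 346
CE = (346)² = 119716
Risk premium = EV − CE = 120040 − 119716 = 324

$324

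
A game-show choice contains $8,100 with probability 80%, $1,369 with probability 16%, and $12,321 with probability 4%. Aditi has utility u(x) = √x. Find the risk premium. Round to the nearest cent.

E[u] = 0.8·√8100 + 0.16·√1369 + 0.04·√12321 = 0.8·90 + 0.16·37 + 0.04·111 = 82.36
CE = (82.36)² = 6783.1696
Risk premium = EV − CE = 7191.88 − 6783.1696 = 408.7104

$408.71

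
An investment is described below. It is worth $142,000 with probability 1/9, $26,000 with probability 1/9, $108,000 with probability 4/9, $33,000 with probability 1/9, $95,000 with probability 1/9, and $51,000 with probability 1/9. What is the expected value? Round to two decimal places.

EV = 1/9 × 142000 + 1/9 × 26000 + 4/9 × 108000 + 1/9 × 33000 + 1/9 × 95000 + 1/9 × 51000 = 15777.7778 + 2888.8889 + 48000 + 3666.6667 + 10555.5556 + 5666.6667 = 86555.5556

$86,555.56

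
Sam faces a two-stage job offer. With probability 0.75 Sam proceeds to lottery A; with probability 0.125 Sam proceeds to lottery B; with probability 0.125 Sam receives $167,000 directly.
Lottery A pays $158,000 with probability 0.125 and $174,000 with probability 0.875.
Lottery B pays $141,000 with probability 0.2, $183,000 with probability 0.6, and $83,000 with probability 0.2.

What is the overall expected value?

$169,200

EV(A) = 0.125 × 158000 + 0.875 × 174000 = 19750 + 152250 = 172000
EV(B) = 0.2 × 141000 + 0.6 × 183000 + 0.2 × 83000 = 28200 + 109800 + 16600 = 154600
Branch C: 167000 (certain)
Overall = 0.75 × 172000 + 0.125 × 154600 + 0.125 × 167000 = 129000 + 19325 + 20875 = 169200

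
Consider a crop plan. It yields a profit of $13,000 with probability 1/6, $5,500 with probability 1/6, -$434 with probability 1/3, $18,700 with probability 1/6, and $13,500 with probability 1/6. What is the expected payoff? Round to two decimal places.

EV = 1/6 × 13000 + 1/6 × 5500 + 1/3 × (-434) + 1/6 × 18700 + 1/6 × 13500 = 2166.6667 + 916.6667 − 144.6667 + 3116.6667 + 2250 = 8305.3333

$8,305.33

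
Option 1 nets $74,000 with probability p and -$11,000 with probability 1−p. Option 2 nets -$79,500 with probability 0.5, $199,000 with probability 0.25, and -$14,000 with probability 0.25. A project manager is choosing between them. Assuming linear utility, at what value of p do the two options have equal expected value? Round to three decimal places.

EV(Option 2) = 0.5 × (-79500) + 0.25 × 199000 + 0.25 × (-14000) = -39750 + 49750 − 3500 = 6500
p·74000 + (1−p)·(-11000) = 6500
85000p − 11000 = 6500
p = (6500 + 11000) / 85000

p = 0.206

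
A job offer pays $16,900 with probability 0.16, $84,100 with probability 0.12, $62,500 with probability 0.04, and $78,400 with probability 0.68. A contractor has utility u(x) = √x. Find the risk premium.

$3,072

E[u] = 0.16·√16900 + 0.12·√84100 + 0.04·√62500 + 0.68·√78400 = 0.16·130 + 0.12·290 + 0.04·250 + 0.68·280 = 256
CE = (256)² = 65536
Risk premium = EV − CE = 68608 − 65536 = 3072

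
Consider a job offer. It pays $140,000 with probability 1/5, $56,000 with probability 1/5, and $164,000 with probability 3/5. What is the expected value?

$137,600

EV = 1/5 × 140000 + 1/5 × 56000 + 3/5 × 164000 = 28000 + 11200 + 98400 = 137600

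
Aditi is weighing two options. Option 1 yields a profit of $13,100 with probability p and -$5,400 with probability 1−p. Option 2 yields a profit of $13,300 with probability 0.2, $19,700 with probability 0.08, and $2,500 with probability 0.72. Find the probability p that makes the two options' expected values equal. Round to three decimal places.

p = 0.618

EV(Option 2) = 0.2 × 13300 + 0.08 × 19700 + 0.72 × 2500 = 2660 + 1576 + 1800 = 6036
p·13100 + (1−p)·(-5400) = 6036
18500p − 5400 = 6036
p = (6036 + 5400) / 18500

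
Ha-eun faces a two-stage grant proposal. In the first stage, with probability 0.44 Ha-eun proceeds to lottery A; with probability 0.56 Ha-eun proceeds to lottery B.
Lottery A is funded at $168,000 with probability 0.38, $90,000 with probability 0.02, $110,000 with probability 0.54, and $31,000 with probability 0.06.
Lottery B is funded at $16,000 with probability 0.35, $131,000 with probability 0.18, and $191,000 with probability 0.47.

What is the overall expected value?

EV(A) = 0.38 × 168000 + 0.02 × 90000 + 0.54 × 110000 + 0.06 × 31000 = 63840 + 1800 + 59400 + 1860 = 126900
EV(B) = 0.35 × 16000 + 0.18 × 131000 + 0.47 × 191000 = 5600 + 23580 + 89770 = 118950
Overall = 0.44 × 126900 + 0.56 × 118950 = 55836 + 66612 = 122448

$122,448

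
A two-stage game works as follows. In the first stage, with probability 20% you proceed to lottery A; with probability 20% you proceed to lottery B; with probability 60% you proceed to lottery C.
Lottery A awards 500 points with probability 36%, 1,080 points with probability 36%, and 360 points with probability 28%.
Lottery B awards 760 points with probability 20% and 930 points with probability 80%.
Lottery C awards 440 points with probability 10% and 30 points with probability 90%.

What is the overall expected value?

355.72 points

EV(A) = 0.36 × 500 + 0.36 × 1080 + 0.28 × 360 = 180 + 388.8 + 100.8 = 669.6
EV(B) = 0.2 × 760 + 0.8 × 930 = 152 + 744 = 896
EV(C) = 0.1 × 440 + 0.9 × 30 = 44 + 27 = 71
Overall = 0.2 × 669.6 + 0.2 × 896 + 0.6 × 71 = 133.92 + 179.2 + 42.6 = 355.72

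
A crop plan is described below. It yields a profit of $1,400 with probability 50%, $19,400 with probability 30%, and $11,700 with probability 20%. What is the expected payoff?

$8,860

EV = 0.5 × 1400 + 0.3 × 19400 + 0.2 × 11700 = 700 + 5820 + 2340 = 8860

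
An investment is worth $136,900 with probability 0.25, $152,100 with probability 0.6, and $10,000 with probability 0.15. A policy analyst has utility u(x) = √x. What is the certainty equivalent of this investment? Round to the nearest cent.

$116,622.25

E[u] = 0.25·√136900 + 0.6·√152100 + 0.15·√10000 = 0.25·370 + 0.6·390 + 0.15·100 = 341.5
CE = (341.5)² = 116622.25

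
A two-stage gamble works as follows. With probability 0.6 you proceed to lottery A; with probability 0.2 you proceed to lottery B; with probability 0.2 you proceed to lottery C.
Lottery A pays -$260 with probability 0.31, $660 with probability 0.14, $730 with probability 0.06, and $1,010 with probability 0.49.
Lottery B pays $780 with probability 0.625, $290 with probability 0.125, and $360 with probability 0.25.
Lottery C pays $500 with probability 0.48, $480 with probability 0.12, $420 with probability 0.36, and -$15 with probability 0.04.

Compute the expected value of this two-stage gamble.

EV(A) = 0.31 × (-260) + 0.14 × 660 + 0.06 × 730 + 0.49 × 1010 = -80.6 + 92.4 + 43.8 + 494.9 = 550.5
EV(B) = 0.625 × 780 + 0.125 × 290 + 0.25 × 360 = 487.5 + 36.25 + 90 = 613.75
EV(C) = 0.48 × 500 + 0.12 × 480 + 0.36 × 420 + 0.04 × (-15) = 240 + 57.6 + 151.2 − 0.6 = 448.2
Overall = 0.6 × 550.5 + 0.2 × 613.75 + 0.2 × 448.2 = 330.3 + 122.75 + 89.64 = 542.69

$542.69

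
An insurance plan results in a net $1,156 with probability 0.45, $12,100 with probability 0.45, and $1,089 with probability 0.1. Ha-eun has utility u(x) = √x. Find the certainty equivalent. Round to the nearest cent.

E[u] = 0.45·√1156 + 0.45·√12100 + 0.1·√1089 = 0.45·34 + 0.45·110 + 0.1·33 = 68.1
CE = (68.1)² = 4637.61

$4,637.61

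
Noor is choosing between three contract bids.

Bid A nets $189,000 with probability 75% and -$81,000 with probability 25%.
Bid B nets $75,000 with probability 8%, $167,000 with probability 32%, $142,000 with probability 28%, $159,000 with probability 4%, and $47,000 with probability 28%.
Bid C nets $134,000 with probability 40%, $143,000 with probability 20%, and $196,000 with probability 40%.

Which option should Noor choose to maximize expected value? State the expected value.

Bid A = 0.75 × 189000 + 0.25 × (-81000) = 141750 − 20250 = 121500
Bid B = 0.08 × 75000 + 0.32 × 167000 + 0.28 × 142000 + 0.04 × 159000 + 0.28 × 47000 = 6000 + 53440 + 39760 + 6360 + 13160 = 118720
Bid C = 0.4 × 134000 + 0.2 × 143000 + 0.4 × 196000 = 53600 + 28600 + 78400 = 160600

Bid C ($160,600)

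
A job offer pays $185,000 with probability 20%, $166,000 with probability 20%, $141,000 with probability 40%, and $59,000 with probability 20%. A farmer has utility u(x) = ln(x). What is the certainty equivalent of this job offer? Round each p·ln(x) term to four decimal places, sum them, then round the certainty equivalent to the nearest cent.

$129,210.74

E[u] = 0.2·ln(185000) + 0.2·ln(166000) + 0.4·ln(141000) + 0.2·ln(59000) = 2.4256 + 2.4039 + 4.7426 + 2.1971 = 11.7692
CE = e^11.7692 ≈ 129210.74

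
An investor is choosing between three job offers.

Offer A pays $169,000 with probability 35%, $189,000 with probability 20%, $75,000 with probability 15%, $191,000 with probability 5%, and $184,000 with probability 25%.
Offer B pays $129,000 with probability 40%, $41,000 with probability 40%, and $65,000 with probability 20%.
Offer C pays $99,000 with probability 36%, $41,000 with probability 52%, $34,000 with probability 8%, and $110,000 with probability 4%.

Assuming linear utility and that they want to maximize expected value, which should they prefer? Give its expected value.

Offer A ($163,750)

Offer A = 0.35 × 169000 + 0.2 × 189000 + 0.15 × 75000 + 0.05 × 191000 + 0.25 × 184000 = 59150 + 37800 + 11250 + 9550 + 46000 = 163750
Offer B = 0.4 × 129000 + 0.4 × 41000 + 0.2 × 65000 = 51600 + 16400 + 13000 = 81000
Offer C = 0.36 × 99000 + 0.52 × 41000 + 0.08 × 34000 + 0.04 × 110000 = 35640 + 21320 + 2720 + 4400 = 64080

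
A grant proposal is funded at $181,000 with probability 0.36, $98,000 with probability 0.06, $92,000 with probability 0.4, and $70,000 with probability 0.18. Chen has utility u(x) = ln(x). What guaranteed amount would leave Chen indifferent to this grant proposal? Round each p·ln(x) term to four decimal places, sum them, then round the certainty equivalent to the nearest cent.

E[u] = 0.36·ln(181000) + 0.06·ln(98000) + 0.4·ln(92000) + 0.18·ln(70000) = 4.3583 + 0.6896 + 4.5718 + 2.0081 = 11.6278
CE = e^11.6278 ≈ 112173.27

$112,173.27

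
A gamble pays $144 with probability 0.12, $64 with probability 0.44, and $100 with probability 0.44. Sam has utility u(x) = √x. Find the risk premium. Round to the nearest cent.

$1.83

E[u] = 0.12·√144 + 0.44·√64 + 0.44·√100 = 0.12·12 + 0.44·8 + 0.44·10 = 9.36
CE = (9.36)² = 87.6096
Risk premium = EV − CE = 89.44 − 87.6096 = 1.8304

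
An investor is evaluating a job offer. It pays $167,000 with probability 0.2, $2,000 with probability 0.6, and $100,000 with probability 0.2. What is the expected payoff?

$54,600

EV = 0.2 × 167000 + 0.6 × 2000 + 0.2 × 100000 = 33400 + 1200 + 20000 = 54600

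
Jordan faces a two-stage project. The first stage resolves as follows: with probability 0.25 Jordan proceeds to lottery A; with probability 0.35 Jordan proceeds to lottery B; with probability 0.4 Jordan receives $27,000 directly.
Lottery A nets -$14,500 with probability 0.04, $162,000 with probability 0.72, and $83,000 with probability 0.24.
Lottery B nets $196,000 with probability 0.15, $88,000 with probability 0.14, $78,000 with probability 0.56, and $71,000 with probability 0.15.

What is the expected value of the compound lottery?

EV(A) = 0.04 × (-14500) + 0.72 × 162000 + 0.24 × 83000 = -580 + 116640 + 19920 = 135980
EV(B) = 0.15 × 196000 + 0.14 × 88000 + 0.56 × 78000 + 0.15 × 71000 = 29400 + 12320 + 43680 + 10650 = 96050
Branch C: 27000 (certain)
Overall = 0.25 × 135980 + 0.35 × 96050 + 0.4 × 27000 = 33995 + 33617.5 + 10800 = 78412.5

$78,412.50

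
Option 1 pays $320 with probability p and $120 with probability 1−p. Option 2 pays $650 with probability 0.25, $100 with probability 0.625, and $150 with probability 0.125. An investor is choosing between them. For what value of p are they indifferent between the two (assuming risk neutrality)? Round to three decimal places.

p = 0.619

EV(Option 2) = 0.25 × 650 + 0.625 × 100 + 0.125 × 150 = 162.5 + 62.5 + 18.75 = 243.75
p·320 + (1−p)·120 = 243.75
200p + 120 = 243.75
p = (243.75 − 120) / 200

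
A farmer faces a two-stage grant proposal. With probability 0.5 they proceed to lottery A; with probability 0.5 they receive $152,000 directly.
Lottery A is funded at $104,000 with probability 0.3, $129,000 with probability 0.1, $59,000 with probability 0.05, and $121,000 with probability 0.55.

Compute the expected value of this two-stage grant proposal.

$132,800

EV(A) = 0.3 × 104000 + 0.1 × 129000 + 0.05 × 59000 + 0.55 × 121000 = 31200 + 12900 + 2950 + 66550 = 113600
Branch B: 152000 (certain)
Overall = 0.5 × 113600 + 0.5 × 152000 = 56800 + 76000 = 132800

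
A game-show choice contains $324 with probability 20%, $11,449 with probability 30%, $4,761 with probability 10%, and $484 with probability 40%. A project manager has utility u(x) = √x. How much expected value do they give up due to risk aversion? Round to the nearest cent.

$1,527.24

E[u] = 0.2·√324 + 0.3·√11449 + 0.1·√4761 + 0.4·√484 = 0.2·18 + 0.3·107 + 0.1·69 + 0.4·22 = 51.4
CE = (51.4)² = 2641.96
Risk premium = EV − CE = 4169.2 − 2641.96 = 1527.24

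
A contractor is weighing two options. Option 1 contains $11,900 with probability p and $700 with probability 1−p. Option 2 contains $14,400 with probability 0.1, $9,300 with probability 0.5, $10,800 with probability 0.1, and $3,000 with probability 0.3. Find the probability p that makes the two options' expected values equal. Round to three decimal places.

EV(Option 2) = 0.1 × 14400 + 0.5 × 9300 + 0.1 × 10800 + 0.3 × 3000 = 1440 + 4650 + 1080 + 900 = 8070
p·11900 + (1−p)·700 = 8070
11200p + 700 = 8070
p = (8070 − 700) / 11200

p = 0.658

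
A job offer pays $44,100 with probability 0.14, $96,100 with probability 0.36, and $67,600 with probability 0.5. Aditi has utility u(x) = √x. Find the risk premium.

E[u] = 0.14·√44100 + 0.36·√96100 + 0.5·√67600 = 0.14·210 + 0.36·310 + 0.5·260 = 271
CE = (271)² = 73441
Risk premium = EV − CE = 74570 − 73441 = 1129

$1,129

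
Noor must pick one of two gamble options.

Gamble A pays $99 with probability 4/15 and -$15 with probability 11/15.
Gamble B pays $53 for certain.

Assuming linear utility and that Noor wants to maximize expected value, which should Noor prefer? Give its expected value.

Gamble B ($53)

Gamble A = 4/15 × 99 + 11/15 × (-15) = 26.4 − 11 = 15.4
Gamble B: 53 (certain)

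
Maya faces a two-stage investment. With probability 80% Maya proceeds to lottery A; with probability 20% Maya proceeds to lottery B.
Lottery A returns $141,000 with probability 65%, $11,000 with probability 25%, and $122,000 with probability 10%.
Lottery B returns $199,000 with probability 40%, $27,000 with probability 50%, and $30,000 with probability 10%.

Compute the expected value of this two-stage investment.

$104,500

EV(A) = 0.65 × 141000 + 0.25 × 11000 + 0.1 × 122000 = 91650 + 2750 + 12200 = 106600
EV(B) = 0.4 × 199000 + 0.5 × 27000 + 0.1 × 30000 = 79600 + 13500 + 3000 = 96100
Overall = 0.8 × 106600 + 0.2 × 96100 = 85280 + 19220 = 104500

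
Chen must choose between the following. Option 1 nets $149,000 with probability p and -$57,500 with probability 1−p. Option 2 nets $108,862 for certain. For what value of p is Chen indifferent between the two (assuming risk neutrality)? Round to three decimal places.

p = 0.806

p·149000 + (1−p)·(-57500) = 108862
206500p − 57500 = 108862
p = (108862 + 57500) / 206500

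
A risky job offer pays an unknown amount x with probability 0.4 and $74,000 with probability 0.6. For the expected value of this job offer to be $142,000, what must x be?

0.4·x + 0.6·74000 = 142000
0.4·x = 142000 − 44400 = 97600
x = 97600 / 0.4 = 244000

x = $244,000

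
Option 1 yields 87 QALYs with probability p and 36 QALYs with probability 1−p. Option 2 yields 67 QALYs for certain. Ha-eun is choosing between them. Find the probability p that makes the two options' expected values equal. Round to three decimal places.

p = 0.608

p·87 + (1−p)·36 = 67
51p + 36 = 67
p = (67 − 36) / 51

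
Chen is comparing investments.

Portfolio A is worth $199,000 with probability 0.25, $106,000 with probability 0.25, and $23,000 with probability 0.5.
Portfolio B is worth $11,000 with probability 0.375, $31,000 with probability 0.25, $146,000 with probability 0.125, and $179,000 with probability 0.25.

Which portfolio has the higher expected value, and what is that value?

Portfolio A = 0.25 × 199000 + 0.25 × 106000 + 0.5 × 23000 = 49750 + 26500 + 11500 = 87750
Portfolio B = 0.375 × 11000 + 0.25 × 31000 + 0.125 × 146000 + 0.25 × 179000 = 4125 + 7750 + 18250 + 44750 = 74875

Portfolio A ($87,750)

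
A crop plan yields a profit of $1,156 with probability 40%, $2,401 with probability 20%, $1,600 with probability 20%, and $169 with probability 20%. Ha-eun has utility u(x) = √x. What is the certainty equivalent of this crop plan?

E[u] = 0.4·√1156 + 0.2·√2401 + 0.2·√1600 + 0.2·√169 = 0.4·34 + 0.2·49 + 0.2·40 + 0.2·13 = 34
CE = (34)² = 1156

$1,156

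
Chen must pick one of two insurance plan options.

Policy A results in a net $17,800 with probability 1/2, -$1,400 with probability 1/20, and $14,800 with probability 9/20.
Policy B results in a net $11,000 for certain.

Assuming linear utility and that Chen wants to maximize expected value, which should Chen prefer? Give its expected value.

Policy A ($15,490)

Policy A = 1/2 × 17800 + 1/20 × (-1400) + 9/20 × 14800 = 8900 − 70 + 6660 = 15490
Policy B: 11000 (certain)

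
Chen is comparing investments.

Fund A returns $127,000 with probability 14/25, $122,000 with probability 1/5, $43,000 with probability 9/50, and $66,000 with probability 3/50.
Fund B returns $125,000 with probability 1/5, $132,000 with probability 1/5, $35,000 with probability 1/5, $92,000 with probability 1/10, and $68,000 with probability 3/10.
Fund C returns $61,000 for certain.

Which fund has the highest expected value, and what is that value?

Fund A ($107,220)

Fund A = 14/25 × 127000 + 1/5 × 122000 + 9/50 × 43000 + 3/50 × 66000 = 71120 + 24400 + 7740 + 3960 = 107220
Fund B = 1/5 × 125000 + 1/5 × 132000 + 1/5 × 35000 + 1/10 × 92000 + 3/10 × 68000 = 25000 + 26400 + 7000 + 9200 + 20400 = 88000
Fund C: 61000 (certain)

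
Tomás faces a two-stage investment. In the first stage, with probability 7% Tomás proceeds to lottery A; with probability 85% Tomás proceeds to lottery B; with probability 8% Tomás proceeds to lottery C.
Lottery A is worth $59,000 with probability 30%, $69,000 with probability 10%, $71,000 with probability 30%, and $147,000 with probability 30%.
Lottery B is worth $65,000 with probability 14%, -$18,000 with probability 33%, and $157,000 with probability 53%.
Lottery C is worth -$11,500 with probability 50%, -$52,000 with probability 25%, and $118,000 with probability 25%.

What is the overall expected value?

$80,574.50

EV(A) = 0.3 × 59000 + 0.1 × 69000 + 0.3 × 71000 + 0.3 × 147000 = 17700 + 6900 + 21300 + 44100 = 90000
EV(B) = 0.14 × 65000 + 0.33 × (-18000) + 0.53 × 157000 = 9100 − 5940 + 83210 = 86370
EV(C) = 0.5 × (-11500) + 0.25 × (-52000) + 0.25 × 118000 = -5750 − 13000 + 29500 = 10750
Overall = 0.07 × 90000 + 0.85 × 86370 + 0.08 × 10750 = 6300 + 73414.5 + 860 = 80574.5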